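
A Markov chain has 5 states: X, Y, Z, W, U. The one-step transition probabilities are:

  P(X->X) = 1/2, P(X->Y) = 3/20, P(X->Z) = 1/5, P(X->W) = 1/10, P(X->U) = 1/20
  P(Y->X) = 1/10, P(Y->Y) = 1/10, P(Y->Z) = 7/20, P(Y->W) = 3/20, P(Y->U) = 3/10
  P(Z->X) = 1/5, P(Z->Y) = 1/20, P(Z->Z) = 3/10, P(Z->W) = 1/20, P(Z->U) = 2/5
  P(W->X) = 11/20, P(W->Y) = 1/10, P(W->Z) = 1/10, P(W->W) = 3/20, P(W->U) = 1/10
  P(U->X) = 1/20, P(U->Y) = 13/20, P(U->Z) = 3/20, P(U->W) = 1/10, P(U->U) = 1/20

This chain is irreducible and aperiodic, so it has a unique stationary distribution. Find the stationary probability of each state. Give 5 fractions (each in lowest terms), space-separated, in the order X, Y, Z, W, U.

Answer: 33985/126892 26063/126892 14875/63446 13163/126892 23931/126892

Derivation:
The stationary distribution satisfies pi = pi * P, i.e.:
  pi_X = 1/2*pi_X + 1/10*pi_Y + 1/5*pi_Z + 11/20*pi_W + 1/20*pi_U
  pi_Y = 3/20*pi_X + 1/10*pi_Y + 1/20*pi_Z + 1/10*pi_W + 13/20*pi_U
  pi_Z = 1/5*pi_X + 7/20*pi_Y + 3/10*pi_Z + 1/10*pi_W + 3/20*pi_U
  pi_W = 1/10*pi_X + 3/20*pi_Y + 1/20*pi_Z + 3/20*pi_W + 1/10*pi_U
  pi_U = 1/20*pi_X + 3/10*pi_Y + 2/5*pi_Z + 1/10*pi_W + 1/20*pi_U
with normalization: pi_X + pi_Y + pi_Z + pi_W + pi_U = 1.

Using the first 4 balance equations plus normalization, the linear system A*pi = b is:
  [-1/2, 1/10, 1/5, 11/20, 1/20] . pi = 0
  [3/20, -9/10, 1/20, 1/10, 13/20] . pi = 0
  [1/5, 7/20, -7/10, 1/10, 3/20] . pi = 0
  [1/10, 3/20, 1/20, -17/20, 1/10] . pi = 0
  [1, 1, 1, 1, 1] . pi = 1

Solving yields:
  pi_X = 33985/126892
  pi_Y = 26063/126892
  pi_Z = 14875/63446
  pi_W = 13163/126892
  pi_U = 23931/126892

Verification (pi * P):
  33985/126892*1/2 + 26063/126892*1/10 + 14875/63446*1/5 + 13163/126892*11/20 + 23931/126892*1/20 = 33985/126892 = pi_X  (ok)
  33985/126892*3/20 + 26063/126892*1/10 + 14875/63446*1/20 + 13163/126892*1/10 + 23931/126892*13/20 = 26063/126892 = pi_Y  (ok)
  33985/126892*1/5 + 26063/126892*7/20 + 14875/63446*3/10 + 13163/126892*1/10 + 23931/126892*3/20 = 14875/63446 = pi_Z  (ok)
  33985/126892*1/10 + 26063/126892*3/20 + 14875/63446*1/20 + 13163/126892*3/20 + 23931/126892*1/10 = 13163/126892 = pi_W  (ok)
  33985/126892*1/20 + 26063/126892*3/10 + 14875/63446*2/5 + 13163/126892*1/10 + 23931/126892*1/20 = 23931/126892 = pi_U  (ok)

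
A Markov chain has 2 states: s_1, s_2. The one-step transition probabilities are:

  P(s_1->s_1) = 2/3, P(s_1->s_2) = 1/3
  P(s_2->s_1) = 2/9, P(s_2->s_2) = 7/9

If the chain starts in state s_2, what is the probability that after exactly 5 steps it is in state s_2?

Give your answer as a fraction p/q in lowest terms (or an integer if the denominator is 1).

Computing P^5 by repeated multiplication:
P^1 =
  s_1: [2/3, 1/3]
  s_2: [2/9, 7/9]
P^2 =
  s_1: [14/27, 13/27]
  s_2: [26/81, 55/81]
P^3 =
  s_1: [110/243, 133/243]
  s_2: [266/729, 463/729]
P^4 =
  s_1: [926/2187, 1261/2187]
  s_2: [2522/6561, 4039/6561]
P^5 =
  s_1: [8078/19683, 11605/19683]
  s_2: [23210/59049, 35839/59049]

(P^5)[s_2 -> s_2] = 35839/59049

Answer: 35839/59049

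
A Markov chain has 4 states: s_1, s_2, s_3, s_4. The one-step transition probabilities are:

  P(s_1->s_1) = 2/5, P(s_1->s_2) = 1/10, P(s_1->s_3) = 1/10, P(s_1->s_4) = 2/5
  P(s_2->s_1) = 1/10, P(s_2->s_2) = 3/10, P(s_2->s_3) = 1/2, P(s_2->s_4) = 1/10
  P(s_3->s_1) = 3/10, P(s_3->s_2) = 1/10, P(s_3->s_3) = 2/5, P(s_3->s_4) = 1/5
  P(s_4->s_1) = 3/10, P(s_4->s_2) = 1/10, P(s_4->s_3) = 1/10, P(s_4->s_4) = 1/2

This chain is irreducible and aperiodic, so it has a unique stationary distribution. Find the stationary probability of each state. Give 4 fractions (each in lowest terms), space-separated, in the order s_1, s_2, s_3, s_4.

Answer: 11/36 1/8 3/14 179/504

Derivation:
The stationary distribution satisfies pi = pi * P, i.e.:
  pi_s_1 = 2/5*pi_s_1 + 1/10*pi_s_2 + 3/10*pi_s_3 + 3/10*pi_s_4
  pi_s_2 = 1/10*pi_s_1 + 3/10*pi_s_2 + 1/10*pi_s_3 + 1/10*pi_s_4
  pi_s_3 = 1/10*pi_s_1 + 1/2*pi_s_2 + 2/5*pi_s_3 + 1/10*pi_s_4
  pi_s_4 = 2/5*pi_s_1 + 1/10*pi_s_2 + 1/5*pi_s_3 + 1/2*pi_s_4
with normalization: pi_s_1 + pi_s_2 + pi_s_3 + pi_s_4 = 1.

Using the first 3 balance equations plus normalization, the linear system A*pi = b is:
  [-3/5, 1/10, 3/10, 3/10] . pi = 0
  [1/10, -7/10, 1/10, 1/10] . pi = 0
  [1/10, 1/2, -3/5, 1/10] . pi = 0
  [1, 1, 1, 1] . pi = 1

Solving yields:
  pi_s_1 = 11/36
  pi_s_2 = 1/8
  pi_s_3 = 3/14
  pi_s_4 = 179/504

Verification (pi * P):
  11/36*2/5 + 1/8*1/10 + 3/14*3/10 + 179/504*3/10 = 11/36 = pi_s_1  (ok)
  11/36*1/10 + 1/8*3/10 + 3/14*1/10 + 179/504*1/10 = 1/8 = pi_s_2  (ok)
  11/36*1/10 + 1/8*1/2 + 3/14*2/5 + 179/504*1/10 = 3/14 = pi_s_3  (ok)
  11/36*2/5 + 1/8*1/10 + 3/14*1/5 + 179/504*1/2 = 179/504 = pi_s_4  (ok)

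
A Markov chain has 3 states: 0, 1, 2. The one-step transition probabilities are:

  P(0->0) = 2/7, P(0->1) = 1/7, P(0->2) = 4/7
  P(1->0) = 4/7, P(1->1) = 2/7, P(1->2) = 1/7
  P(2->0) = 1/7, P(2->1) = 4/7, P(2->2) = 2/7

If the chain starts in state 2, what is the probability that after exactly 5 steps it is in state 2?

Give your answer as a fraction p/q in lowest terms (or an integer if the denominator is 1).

Answer: 5532/16807

Derivation:
Computing P^5 by repeated multiplication:
P^1 =
  0: [2/7, 1/7, 4/7]
  1: [4/7, 2/7, 1/7]
  2: [1/7, 4/7, 2/7]
P^2 =
  0: [12/49, 20/49, 17/49]
  1: [17/49, 12/49, 20/49]
  2: [20/49, 17/49, 12/49]
P^3 =
  0: [121/343, 120/343, 102/343]
  1: [102/343, 121/343, 120/343]
  2: [120/343, 102/343, 121/343]
P^4 =
  0: [824/2401, 769/2401, 808/2401]
  1: [808/2401, 824/2401, 769/2401]
  2: [769/2401, 808/2401, 824/2401]
P^5 =
  0: [5532/16807, 5594/16807, 5681/16807]
  1: [5681/16807, 5532/16807, 5594/16807]
  2: [5594/16807, 5681/16807, 5532/16807]

(P^5)[2 -> 2] = 5532/16807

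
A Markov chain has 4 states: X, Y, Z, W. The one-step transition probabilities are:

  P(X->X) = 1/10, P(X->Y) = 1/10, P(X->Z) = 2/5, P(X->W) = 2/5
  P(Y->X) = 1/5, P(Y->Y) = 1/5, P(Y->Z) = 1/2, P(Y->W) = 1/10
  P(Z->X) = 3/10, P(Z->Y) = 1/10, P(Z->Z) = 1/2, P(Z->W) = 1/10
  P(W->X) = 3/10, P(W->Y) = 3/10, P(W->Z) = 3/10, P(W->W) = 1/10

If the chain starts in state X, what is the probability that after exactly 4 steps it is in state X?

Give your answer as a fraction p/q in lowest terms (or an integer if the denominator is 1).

Answer: 2401/10000

Derivation:
Computing P^4 by repeated multiplication:
P^1 =
  X: [1/10, 1/10, 2/5, 2/5]
  Y: [1/5, 1/5, 1/2, 1/10]
  Z: [3/10, 1/10, 1/2, 1/10]
  W: [3/10, 3/10, 3/10, 1/10]
P^2 =
  X: [27/100, 19/100, 41/100, 13/100]
  Y: [6/25, 7/50, 23/50, 4/25]
  Z: [23/100, 13/100, 9/20, 19/100]
  W: [21/100, 3/20, 9/20, 19/100]
P^3 =
  X: [227/1000, 29/200, 447/1000, 181/1000]
  Y: [119/500, 73/500, 111/250, 43/250]
  Z: [241/1000, 151/1000, 439/1000, 169/1000]
  W: [243/1000, 153/1000, 441/1000, 163/1000]
P^4 =
  X: [2401/10000, 1507/10000, 4411/10000, 1681/10000]
  Y: [1189/5000, 149/1000, 2209/5000, 857/5000]
  Z: [2367/10000, 1489/10000, 4421/10000, 1723/10000]
  W: [2361/10000, 1479/10000, 4431/10000, 1729/10000]

(P^4)[X -> X] = 2401/10000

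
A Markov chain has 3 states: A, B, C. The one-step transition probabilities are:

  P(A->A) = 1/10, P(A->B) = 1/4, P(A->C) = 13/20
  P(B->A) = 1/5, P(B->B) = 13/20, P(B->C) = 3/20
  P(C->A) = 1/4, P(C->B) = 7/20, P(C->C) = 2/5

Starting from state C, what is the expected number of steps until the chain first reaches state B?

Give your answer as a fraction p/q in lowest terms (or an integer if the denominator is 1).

Answer: 460/151

Derivation:
Let h_i = expected steps to first reach B from state i.
Boundary: h_B = 0.
First-step equations for the other states:
  h_A = 1 + 1/10*h_A + 1/4*h_B + 13/20*h_C
  h_C = 1 + 1/4*h_A + 7/20*h_B + 2/5*h_C

Substituting h_B = 0 and rearranging gives the linear system (I - Q) h = 1:
  [9/10, -13/20] . (h_A, h_C) = 1
  [-1/4, 3/5] . (h_A, h_C) = 1

Solving yields:
  h_A = 500/151
  h_C = 460/151

Starting state is C, so the expected hitting time is h_C = 460/151.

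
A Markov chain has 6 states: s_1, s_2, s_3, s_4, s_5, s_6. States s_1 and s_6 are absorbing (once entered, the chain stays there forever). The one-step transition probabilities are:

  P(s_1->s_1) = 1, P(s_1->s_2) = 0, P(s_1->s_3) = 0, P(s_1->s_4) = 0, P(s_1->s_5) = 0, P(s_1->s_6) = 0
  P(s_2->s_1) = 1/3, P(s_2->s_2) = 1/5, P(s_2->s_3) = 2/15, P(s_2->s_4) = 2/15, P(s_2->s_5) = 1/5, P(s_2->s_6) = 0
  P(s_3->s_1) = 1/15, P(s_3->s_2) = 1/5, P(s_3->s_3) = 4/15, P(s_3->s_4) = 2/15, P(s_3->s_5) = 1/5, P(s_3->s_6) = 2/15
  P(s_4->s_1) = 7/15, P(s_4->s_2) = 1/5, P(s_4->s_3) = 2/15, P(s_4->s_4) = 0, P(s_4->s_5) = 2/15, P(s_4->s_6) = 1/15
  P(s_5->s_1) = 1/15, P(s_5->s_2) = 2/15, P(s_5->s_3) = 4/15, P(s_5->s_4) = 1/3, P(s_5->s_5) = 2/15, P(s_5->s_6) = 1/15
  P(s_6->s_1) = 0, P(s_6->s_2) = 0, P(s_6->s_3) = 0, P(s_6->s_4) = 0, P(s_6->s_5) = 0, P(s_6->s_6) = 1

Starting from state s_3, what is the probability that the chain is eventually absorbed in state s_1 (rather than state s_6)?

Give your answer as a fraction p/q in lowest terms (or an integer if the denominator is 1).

Let a_i = P(absorbed in s_1 | start in state i).
Boundary conditions: a_s_1 = 1, a_s_6 = 0.
For each transient state i, a_i = sum_j P(i->j) * a_j:
  a_s_2 = 1/3*a_s_1 + 1/5*a_s_2 + 2/15*a_s_3 + 2/15*a_s_4 + 1/5*a_s_5 + 0*a_s_6
  a_s_3 = 1/15*a_s_1 + 1/5*a_s_2 + 4/15*a_s_3 + 2/15*a_s_4 + 1/5*a_s_5 + 2/15*a_s_6
  a_s_4 = 7/15*a_s_1 + 1/5*a_s_2 + 2/15*a_s_3 + 0*a_s_4 + 2/15*a_s_5 + 1/15*a_s_6
  a_s_5 = 1/15*a_s_1 + 2/15*a_s_2 + 4/15*a_s_3 + 1/3*a_s_4 + 2/15*a_s_5 + 1/15*a_s_6

Substituting a_s_1 = 1 and a_s_6 = 0, rearrange to (I - Q) a = r where r[i] = P(i -> s_1):
  [4/5, -2/15, -2/15, -1/5] . (a_s_2, a_s_3, a_s_4, a_s_5) = 1/3
  [-1/5, 11/15, -2/15, -1/5] . (a_s_2, a_s_3, a_s_4, a_s_5) = 1/15
  [-1/5, -2/15, 1, -2/15] . (a_s_2, a_s_3, a_s_4, a_s_5) = 7/15
  [-2/15, -4/15, -1/3, 13/15] . (a_s_2, a_s_3, a_s_4, a_s_5) = 1/15

Solving yields:
  a_s_2 = 13801/16267
  a_s_3 = 10919/16267
  a_s_4 = 13392/16267
  a_s_5 = 11885/16267

Starting state is s_3, so the absorption probability is a_s_3 = 10919/16267.

Answer: 10919/16267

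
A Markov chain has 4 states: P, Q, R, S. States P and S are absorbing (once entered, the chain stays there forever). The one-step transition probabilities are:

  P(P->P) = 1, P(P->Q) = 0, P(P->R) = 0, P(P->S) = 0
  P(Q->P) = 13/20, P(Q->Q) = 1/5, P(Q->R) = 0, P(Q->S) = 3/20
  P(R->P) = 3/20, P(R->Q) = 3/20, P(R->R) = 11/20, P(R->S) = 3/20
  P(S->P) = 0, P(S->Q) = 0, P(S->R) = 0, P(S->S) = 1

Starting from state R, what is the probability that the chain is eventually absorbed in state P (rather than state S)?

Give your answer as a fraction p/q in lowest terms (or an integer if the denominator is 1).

Let a_i = P(absorbed in P | start in state i).
Boundary conditions: a_P = 1, a_S = 0.
For each transient state i, a_i = sum_j P(i->j) * a_j:
  a_Q = 13/20*a_P + 1/5*a_Q + 0*a_R + 3/20*a_S
  a_R = 3/20*a_P + 3/20*a_Q + 11/20*a_R + 3/20*a_S

Substituting a_P = 1 and a_S = 0, rearrange to (I - Q) a = r where r[i] = P(i -> P):
  [4/5, 0] . (a_Q, a_R) = 13/20
  [-3/20, 9/20] . (a_Q, a_R) = 3/20

Solving yields:
  a_Q = 13/16
  a_R = 29/48

Starting state is R, so the absorption probability is a_R = 29/48.

Answer: 29/48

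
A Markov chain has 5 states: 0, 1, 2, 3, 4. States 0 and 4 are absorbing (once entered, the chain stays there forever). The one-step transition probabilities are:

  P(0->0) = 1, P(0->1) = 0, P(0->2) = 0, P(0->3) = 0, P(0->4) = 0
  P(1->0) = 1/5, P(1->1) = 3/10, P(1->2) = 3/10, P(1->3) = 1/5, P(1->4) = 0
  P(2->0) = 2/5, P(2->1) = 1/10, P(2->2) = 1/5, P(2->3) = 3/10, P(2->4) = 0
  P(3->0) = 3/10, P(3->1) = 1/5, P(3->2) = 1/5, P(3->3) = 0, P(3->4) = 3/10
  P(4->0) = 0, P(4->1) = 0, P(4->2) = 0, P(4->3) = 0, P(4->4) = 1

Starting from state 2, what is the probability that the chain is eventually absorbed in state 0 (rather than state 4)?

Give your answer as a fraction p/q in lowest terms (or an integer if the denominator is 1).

Let a_i = P(absorbed in 0 | start in state i).
Boundary conditions: a_0 = 1, a_4 = 0.
For each transient state i, a_i = sum_j P(i->j) * a_j:
  a_1 = 1/5*a_0 + 3/10*a_1 + 3/10*a_2 + 1/5*a_3 + 0*a_4
  a_2 = 2/5*a_0 + 1/10*a_1 + 1/5*a_2 + 3/10*a_3 + 0*a_4
  a_3 = 3/10*a_0 + 1/5*a_1 + 1/5*a_2 + 0*a_3 + 3/10*a_4

Substituting a_0 = 1 and a_4 = 0, rearrange to (I - Q) a = r where r[i] = P(i -> 0):
  [7/10, -3/10, -1/5] . (a_1, a_2, a_3) = 1/5
  [-1/10, 4/5, -3/10] . (a_1, a_2, a_3) = 2/5
  [-1/5, -1/5, 1] . (a_1, a_2, a_3) = 3/10

Solving yields:
  a_1 = 359/434
  a_2 = 365/434
  a_3 = 275/434

Starting state is 2, so the absorption probability is a_2 = 365/434.

Answer: 365/434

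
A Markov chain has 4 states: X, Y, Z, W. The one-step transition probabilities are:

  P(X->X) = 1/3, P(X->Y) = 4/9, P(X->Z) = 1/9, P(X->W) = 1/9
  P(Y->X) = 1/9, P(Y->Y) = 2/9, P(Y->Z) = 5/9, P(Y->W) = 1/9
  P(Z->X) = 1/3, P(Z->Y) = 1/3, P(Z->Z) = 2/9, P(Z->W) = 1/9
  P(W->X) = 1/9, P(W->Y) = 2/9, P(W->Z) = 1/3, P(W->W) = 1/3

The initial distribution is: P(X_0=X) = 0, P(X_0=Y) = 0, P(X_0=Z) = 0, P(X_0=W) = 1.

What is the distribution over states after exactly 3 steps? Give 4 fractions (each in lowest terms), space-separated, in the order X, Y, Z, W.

Answer: 167/729 74/243 229/729 37/243

Derivation:
Propagating the distribution step by step (d_{t+1} = d_t * P):
d_0 = (X=0, Y=0, Z=0, W=1)
  d_1[X] = 0*1/3 + 0*1/9 + 0*1/3 + 1*1/9 = 1/9
  d_1[Y] = 0*4/9 + 0*2/9 + 0*1/3 + 1*2/9 = 2/9
  d_1[Z] = 0*1/9 + 0*5/9 + 0*2/9 + 1*1/3 = 1/3
  d_1[W] = 0*1/9 + 0*1/9 + 0*1/9 + 1*1/3 = 1/3
d_1 = (X=1/9, Y=2/9, Z=1/3, W=1/3)
  d_2[X] = 1/9*1/3 + 2/9*1/9 + 1/3*1/3 + 1/3*1/9 = 17/81
  d_2[Y] = 1/9*4/9 + 2/9*2/9 + 1/3*1/3 + 1/3*2/9 = 23/81
  d_2[Z] = 1/9*1/9 + 2/9*5/9 + 1/3*2/9 + 1/3*1/3 = 26/81
  d_2[W] = 1/9*1/9 + 2/9*1/9 + 1/3*1/9 + 1/3*1/3 = 5/27
d_2 = (X=17/81, Y=23/81, Z=26/81, W=5/27)
  d_3[X] = 17/81*1/3 + 23/81*1/9 + 26/81*1/3 + 5/27*1/9 = 167/729
  d_3[Y] = 17/81*4/9 + 23/81*2/9 + 26/81*1/3 + 5/27*2/9 = 74/243
  d_3[Z] = 17/81*1/9 + 23/81*5/9 + 26/81*2/9 + 5/27*1/3 = 229/729
  d_3[W] = 17/81*1/9 + 23/81*1/9 + 26/81*1/9 + 5/27*1/3 = 37/243
d_3 = (X=167/729, Y=74/243, Z=229/729, W=37/243)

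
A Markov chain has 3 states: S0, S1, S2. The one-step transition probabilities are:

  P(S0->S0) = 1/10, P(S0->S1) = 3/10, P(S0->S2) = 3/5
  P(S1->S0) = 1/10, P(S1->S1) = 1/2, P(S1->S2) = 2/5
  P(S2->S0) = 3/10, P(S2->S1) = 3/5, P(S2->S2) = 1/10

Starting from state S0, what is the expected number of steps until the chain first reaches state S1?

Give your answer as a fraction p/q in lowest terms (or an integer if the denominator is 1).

Answer: 50/21

Derivation:
Let h_i = expected steps to first reach S1 from state i.
Boundary: h_S1 = 0.
First-step equations for the other states:
  h_S0 = 1 + 1/10*h_S0 + 3/10*h_S1 + 3/5*h_S2
  h_S2 = 1 + 3/10*h_S0 + 3/5*h_S1 + 1/10*h_S2

Substituting h_S1 = 0 and rearranging gives the linear system (I - Q) h = 1:
  [9/10, -3/5] . (h_S0, h_S2) = 1
  [-3/10, 9/10] . (h_S0, h_S2) = 1

Solving yields:
  h_S0 = 50/21
  h_S2 = 40/21

Starting state is S0, so the expected hitting time is h_S0 = 50/21.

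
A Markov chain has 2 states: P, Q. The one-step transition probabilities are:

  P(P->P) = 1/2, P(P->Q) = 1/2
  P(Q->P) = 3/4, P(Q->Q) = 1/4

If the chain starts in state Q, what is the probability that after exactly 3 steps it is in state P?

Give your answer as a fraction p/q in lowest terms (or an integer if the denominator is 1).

Answer: 39/64

Derivation:
Computing P^3 by repeated multiplication:
P^1 =
  P: [1/2, 1/2]
  Q: [3/4, 1/4]
P^2 =
  P: [5/8, 3/8]
  Q: [9/16, 7/16]
P^3 =
  P: [19/32, 13/32]
  Q: [39/64, 25/64]

(P^3)[Q -> P] = 39/64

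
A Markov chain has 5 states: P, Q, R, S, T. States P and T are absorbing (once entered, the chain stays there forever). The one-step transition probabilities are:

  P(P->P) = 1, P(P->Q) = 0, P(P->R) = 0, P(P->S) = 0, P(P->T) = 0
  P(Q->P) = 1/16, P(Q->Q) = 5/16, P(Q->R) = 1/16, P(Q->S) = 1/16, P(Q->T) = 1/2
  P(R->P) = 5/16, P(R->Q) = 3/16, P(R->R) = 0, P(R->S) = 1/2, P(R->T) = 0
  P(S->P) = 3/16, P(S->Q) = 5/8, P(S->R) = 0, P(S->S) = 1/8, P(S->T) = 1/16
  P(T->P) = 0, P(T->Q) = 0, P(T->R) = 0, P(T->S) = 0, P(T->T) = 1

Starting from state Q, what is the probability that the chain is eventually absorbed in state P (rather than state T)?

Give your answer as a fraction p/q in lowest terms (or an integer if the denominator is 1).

Let a_i = P(absorbed in P | start in state i).
Boundary conditions: a_P = 1, a_T = 0.
For each transient state i, a_i = sum_j P(i->j) * a_j:
  a_Q = 1/16*a_P + 5/16*a_Q + 1/16*a_R + 1/16*a_S + 1/2*a_T
  a_R = 5/16*a_P + 3/16*a_Q + 0*a_R + 1/2*a_S + 0*a_T
  a_S = 3/16*a_P + 5/8*a_Q + 0*a_R + 1/8*a_S + 1/16*a_T

Substituting a_P = 1 and a_T = 0, rearrange to (I - Q) a = r where r[i] = P(i -> P):
  [11/16, -1/16, -1/16] . (a_Q, a_R, a_S) = 1/16
  [-3/16, 1, -1/2] . (a_Q, a_R, a_S) = 5/16
  [-5/8, 0, 7/8] . (a_Q, a_R, a_S) = 3/16

Solving yields:
  a_Q = 183/1091
  a_R = 1115/2182
  a_S = 729/2182

Starting state is Q, so the absorption probability is a_Q = 183/1091.

Answer: 183/1091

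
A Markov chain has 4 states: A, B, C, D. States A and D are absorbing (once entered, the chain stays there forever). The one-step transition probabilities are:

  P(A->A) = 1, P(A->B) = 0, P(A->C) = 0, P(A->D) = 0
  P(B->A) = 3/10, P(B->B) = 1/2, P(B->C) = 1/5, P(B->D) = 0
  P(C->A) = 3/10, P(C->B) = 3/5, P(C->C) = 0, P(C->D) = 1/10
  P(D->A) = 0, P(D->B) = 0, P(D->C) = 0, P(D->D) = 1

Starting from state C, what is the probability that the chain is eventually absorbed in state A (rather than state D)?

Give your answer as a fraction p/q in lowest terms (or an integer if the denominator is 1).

Answer: 33/38

Derivation:
Let a_i = P(absorbed in A | start in state i).
Boundary conditions: a_A = 1, a_D = 0.
For each transient state i, a_i = sum_j P(i->j) * a_j:
  a_B = 3/10*a_A + 1/2*a_B + 1/5*a_C + 0*a_D
  a_C = 3/10*a_A + 3/5*a_B + 0*a_C + 1/10*a_D

Substituting a_A = 1 and a_D = 0, rearrange to (I - Q) a = r where r[i] = P(i -> A):
  [1/2, -1/5] . (a_B, a_C) = 3/10
  [-3/5, 1] . (a_B, a_C) = 3/10

Solving yields:
  a_B = 18/19
  a_C = 33/38

Starting state is C, so the absorption probability is a_C = 33/38.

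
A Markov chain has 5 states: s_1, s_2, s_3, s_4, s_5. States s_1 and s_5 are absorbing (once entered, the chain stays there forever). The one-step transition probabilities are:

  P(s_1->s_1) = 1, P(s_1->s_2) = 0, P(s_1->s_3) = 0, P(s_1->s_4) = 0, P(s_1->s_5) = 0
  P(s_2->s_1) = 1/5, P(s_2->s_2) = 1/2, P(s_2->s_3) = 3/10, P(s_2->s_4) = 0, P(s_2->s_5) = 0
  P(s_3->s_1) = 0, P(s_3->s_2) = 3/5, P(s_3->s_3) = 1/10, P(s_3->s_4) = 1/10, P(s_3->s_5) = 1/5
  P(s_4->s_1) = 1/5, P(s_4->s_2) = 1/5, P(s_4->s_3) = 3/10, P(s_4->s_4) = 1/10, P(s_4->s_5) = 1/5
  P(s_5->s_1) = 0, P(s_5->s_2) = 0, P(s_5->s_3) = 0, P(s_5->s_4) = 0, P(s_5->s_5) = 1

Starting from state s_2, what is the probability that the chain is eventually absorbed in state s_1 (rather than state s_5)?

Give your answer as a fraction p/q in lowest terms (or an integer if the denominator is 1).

Answer: 27/37

Derivation:
Let a_i = P(absorbed in s_1 | start in state i).
Boundary conditions: a_s_1 = 1, a_s_5 = 0.
For each transient state i, a_i = sum_j P(i->j) * a_j:
  a_s_2 = 1/5*a_s_1 + 1/2*a_s_2 + 3/10*a_s_3 + 0*a_s_4 + 0*a_s_5
  a_s_3 = 0*a_s_1 + 3/5*a_s_2 + 1/10*a_s_3 + 1/10*a_s_4 + 1/5*a_s_5
  a_s_4 = 1/5*a_s_1 + 1/5*a_s_2 + 3/10*a_s_3 + 1/10*a_s_4 + 1/5*a_s_5

Substituting a_s_1 = 1 and a_s_5 = 0, rearrange to (I - Q) a = r where r[i] = P(i -> s_1):
  [1/2, -3/10, 0] . (a_s_2, a_s_3, a_s_4) = 1/5
  [-3/5, 9/10, -1/10] . (a_s_2, a_s_3, a_s_4) = 0
  [-1/5, -3/10, 9/10] . (a_s_2, a_s_3, a_s_4) = 1/5

Solving yields:
  a_s_2 = 27/37
  a_s_3 = 61/111
  a_s_4 = 21/37

Starting state is s_2, so the absorption probability is a_s_2 = 27/37.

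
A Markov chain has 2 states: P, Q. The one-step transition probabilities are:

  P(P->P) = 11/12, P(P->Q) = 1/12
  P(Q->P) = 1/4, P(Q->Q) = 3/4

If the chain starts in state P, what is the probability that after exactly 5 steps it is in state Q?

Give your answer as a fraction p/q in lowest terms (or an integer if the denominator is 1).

Answer: 211/972

Derivation:
Computing P^5 by repeated multiplication:
P^1 =
  P: [11/12, 1/12]
  Q: [1/4, 3/4]
P^2 =
  P: [31/36, 5/36]
  Q: [5/12, 7/12]
P^3 =
  P: [89/108, 19/108]
  Q: [19/36, 17/36]
P^4 =
  P: [259/324, 65/324]
  Q: [65/108, 43/108]
P^5 =
  P: [761/972, 211/972]
  Q: [211/324, 113/324]

(P^5)[P -> Q] = 211/972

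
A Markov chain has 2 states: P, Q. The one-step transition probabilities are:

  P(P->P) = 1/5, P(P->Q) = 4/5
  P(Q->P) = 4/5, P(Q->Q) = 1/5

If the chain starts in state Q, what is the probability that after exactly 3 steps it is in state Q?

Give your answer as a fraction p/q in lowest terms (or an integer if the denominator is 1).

Computing P^3 by repeated multiplication:
P^1 =
  P: [1/5, 4/5]
  Q: [4/5, 1/5]
P^2 =
  P: [17/25, 8/25]
  Q: [8/25, 17/25]
P^3 =
  P: [49/125, 76/125]
  Q: [76/125, 49/125]

(P^3)[Q -> Q] = 49/125

Answer: 49/125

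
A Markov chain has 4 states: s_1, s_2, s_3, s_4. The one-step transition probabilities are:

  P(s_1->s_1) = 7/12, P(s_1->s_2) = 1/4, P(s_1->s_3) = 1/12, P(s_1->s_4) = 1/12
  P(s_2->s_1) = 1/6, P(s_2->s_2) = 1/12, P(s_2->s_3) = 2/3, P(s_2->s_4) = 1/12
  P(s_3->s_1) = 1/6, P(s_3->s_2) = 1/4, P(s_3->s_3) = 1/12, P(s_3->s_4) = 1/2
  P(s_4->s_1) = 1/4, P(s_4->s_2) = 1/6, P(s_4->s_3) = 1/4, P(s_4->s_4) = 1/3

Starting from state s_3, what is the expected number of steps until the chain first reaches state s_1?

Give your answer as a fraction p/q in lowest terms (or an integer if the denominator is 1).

Let h_i = expected steps to first reach s_1 from state i.
Boundary: h_s_1 = 0.
First-step equations for the other states:
  h_s_2 = 1 + 1/6*h_s_1 + 1/12*h_s_2 + 2/3*h_s_3 + 1/12*h_s_4
  h_s_3 = 1 + 1/6*h_s_1 + 1/4*h_s_2 + 1/12*h_s_3 + 1/2*h_s_4
  h_s_4 = 1 + 1/4*h_s_1 + 1/6*h_s_2 + 1/4*h_s_3 + 1/3*h_s_4

Substituting h_s_1 = 0 and rearranging gives the linear system (I - Q) h = 1:
  [11/12, -2/3, -1/12] . (h_s_2, h_s_3, h_s_4) = 1
  [-1/4, 11/12, -1/2] . (h_s_2, h_s_3, h_s_4) = 1
  [-1/6, -1/4, 2/3] . (h_s_2, h_s_3, h_s_4) = 1

Solving yields:
  h_s_2 = 2352/451
  h_s_3 = 2292/451
  h_s_4 = 2124/451

Starting state is s_3, so the expected hitting time is h_s_3 = 2292/451.

Answer: 2292/451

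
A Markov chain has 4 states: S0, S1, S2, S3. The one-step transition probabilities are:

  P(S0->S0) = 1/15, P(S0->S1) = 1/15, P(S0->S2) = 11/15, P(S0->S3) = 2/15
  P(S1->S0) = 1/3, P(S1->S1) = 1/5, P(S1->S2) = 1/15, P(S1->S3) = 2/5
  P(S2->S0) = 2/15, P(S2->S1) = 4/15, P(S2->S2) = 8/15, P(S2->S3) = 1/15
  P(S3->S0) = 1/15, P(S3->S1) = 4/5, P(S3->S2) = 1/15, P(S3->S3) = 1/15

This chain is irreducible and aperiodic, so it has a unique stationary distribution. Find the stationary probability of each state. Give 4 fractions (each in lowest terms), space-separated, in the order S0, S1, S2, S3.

The stationary distribution satisfies pi = pi * P, i.e.:
  pi_S0 = 1/15*pi_S0 + 1/3*pi_S1 + 2/15*pi_S2 + 1/15*pi_S3
  pi_S1 = 1/15*pi_S0 + 1/5*pi_S1 + 4/15*pi_S2 + 4/5*pi_S3
  pi_S2 = 11/15*pi_S0 + 1/15*pi_S1 + 8/15*pi_S2 + 1/15*pi_S3
  pi_S3 = 2/15*pi_S0 + 2/5*pi_S1 + 1/15*pi_S2 + 1/15*pi_S3
with normalization: pi_S0 + pi_S1 + pi_S2 + pi_S3 = 1.

Using the first 3 balance equations plus normalization, the linear system A*pi = b is:
  [-14/15, 1/3, 2/15, 1/15] . pi = 0
  [1/15, -4/5, 4/15, 4/5] . pi = 0
  [11/15, 1/15, -7/15, 1/15] . pi = 0
  [1, 1, 1, 1] . pi = 1

Solving yields:
  pi_S0 = 71/414
  pi_S1 = 1021/3312
  pi_S2 = 281/828
  pi_S3 = 599/3312

Verification (pi * P):
  71/414*1/15 + 1021/3312*1/3 + 281/828*2/15 + 599/3312*1/15 = 71/414 = pi_S0  (ok)
  71/414*1/15 + 1021/3312*1/5 + 281/828*4/15 + 599/3312*4/5 = 1021/3312 = pi_S1  (ok)
  71/414*11/15 + 1021/3312*1/15 + 281/828*8/15 + 599/3312*1/15 = 281/828 = pi_S2  (ok)
  71/414*2/15 + 1021/3312*2/5 + 281/828*1/15 + 599/3312*1/15 = 599/3312 = pi_S3  (ok)

Answer: 71/414 1021/3312 281/828 599/3312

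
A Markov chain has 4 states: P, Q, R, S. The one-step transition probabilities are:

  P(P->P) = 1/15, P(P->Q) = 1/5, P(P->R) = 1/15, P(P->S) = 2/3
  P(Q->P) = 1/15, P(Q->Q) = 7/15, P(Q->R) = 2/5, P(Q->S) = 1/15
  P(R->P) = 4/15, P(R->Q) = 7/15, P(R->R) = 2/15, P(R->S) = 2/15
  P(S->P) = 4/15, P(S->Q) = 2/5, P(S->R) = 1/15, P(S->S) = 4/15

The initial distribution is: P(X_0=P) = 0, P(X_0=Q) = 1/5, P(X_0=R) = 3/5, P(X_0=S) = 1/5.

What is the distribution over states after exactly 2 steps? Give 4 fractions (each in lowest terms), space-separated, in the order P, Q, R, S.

Answer: 49/375 446/1125 86/375 274/1125

Derivation:
Propagating the distribution step by step (d_{t+1} = d_t * P):
d_0 = (P=0, Q=1/5, R=3/5, S=1/5)
  d_1[P] = 0*1/15 + 1/5*1/15 + 3/5*4/15 + 1/5*4/15 = 17/75
  d_1[Q] = 0*1/5 + 1/5*7/15 + 3/5*7/15 + 1/5*2/5 = 34/75
  d_1[R] = 0*1/15 + 1/5*2/5 + 3/5*2/15 + 1/5*1/15 = 13/75
  d_1[S] = 0*2/3 + 1/5*1/15 + 3/5*2/15 + 1/5*4/15 = 11/75
d_1 = (P=17/75, Q=34/75, R=13/75, S=11/75)
  d_2[P] = 17/75*1/15 + 34/75*1/15 + 13/75*4/15 + 11/75*4/15 = 49/375
  d_2[Q] = 17/75*1/5 + 34/75*7/15 + 13/75*7/15 + 11/75*2/5 = 446/1125
  d_2[R] = 17/75*1/15 + 34/75*2/5 + 13/75*2/15 + 11/75*1/15 = 86/375
  d_2[S] = 17/75*2/3 + 34/75*1/15 + 13/75*2/15 + 11/75*4/15 = 274/1125
d_2 = (P=49/375, Q=446/1125, R=86/375, S=274/1125)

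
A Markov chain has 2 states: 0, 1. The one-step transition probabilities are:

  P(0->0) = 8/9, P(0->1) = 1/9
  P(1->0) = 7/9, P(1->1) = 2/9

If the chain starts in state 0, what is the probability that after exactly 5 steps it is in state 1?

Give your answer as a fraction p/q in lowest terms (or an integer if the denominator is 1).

Answer: 7381/59049

Derivation:
Computing P^5 by repeated multiplication:
P^1 =
  0: [8/9, 1/9]
  1: [7/9, 2/9]
P^2 =
  0: [71/81, 10/81]
  1: [70/81, 11/81]
P^3 =
  0: [638/729, 91/729]
  1: [637/729, 92/729]
P^4 =
  0: [5741/6561, 820/6561]
  1: [5740/6561, 821/6561]
P^5 =
  0: [51668/59049, 7381/59049]
  1: [51667/59049, 7382/59049]

(P^5)[0 -> 1] = 7381/59049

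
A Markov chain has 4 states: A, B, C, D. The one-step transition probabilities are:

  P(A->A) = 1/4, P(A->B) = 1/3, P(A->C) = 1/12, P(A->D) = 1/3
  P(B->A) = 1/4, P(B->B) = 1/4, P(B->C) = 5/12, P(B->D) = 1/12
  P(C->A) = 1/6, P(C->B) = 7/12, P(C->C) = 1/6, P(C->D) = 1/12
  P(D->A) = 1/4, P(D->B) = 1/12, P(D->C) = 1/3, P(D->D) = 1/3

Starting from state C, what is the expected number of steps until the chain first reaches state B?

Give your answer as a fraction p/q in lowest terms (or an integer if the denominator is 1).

Let h_i = expected steps to first reach B from state i.
Boundary: h_B = 0.
First-step equations for the other states:
  h_A = 1 + 1/4*h_A + 1/3*h_B + 1/12*h_C + 1/3*h_D
  h_C = 1 + 1/6*h_A + 7/12*h_B + 1/6*h_C + 1/12*h_D
  h_D = 1 + 1/4*h_A + 1/12*h_B + 1/3*h_C + 1/3*h_D

Substituting h_B = 0 and rearranging gives the linear system (I - Q) h = 1:
  [3/4, -1/12, -1/3] . (h_A, h_C, h_D) = 1
  [-1/6, 5/6, -1/12] . (h_A, h_C, h_D) = 1
  [-1/4, -1/3, 2/3] . (h_A, h_C, h_D) = 1

Solving yields:
  h_A = 188/57
  h_C = 128/57
  h_D = 220/57

Starting state is C, so the expected hitting time is h_C = 128/57.

Answer: 128/57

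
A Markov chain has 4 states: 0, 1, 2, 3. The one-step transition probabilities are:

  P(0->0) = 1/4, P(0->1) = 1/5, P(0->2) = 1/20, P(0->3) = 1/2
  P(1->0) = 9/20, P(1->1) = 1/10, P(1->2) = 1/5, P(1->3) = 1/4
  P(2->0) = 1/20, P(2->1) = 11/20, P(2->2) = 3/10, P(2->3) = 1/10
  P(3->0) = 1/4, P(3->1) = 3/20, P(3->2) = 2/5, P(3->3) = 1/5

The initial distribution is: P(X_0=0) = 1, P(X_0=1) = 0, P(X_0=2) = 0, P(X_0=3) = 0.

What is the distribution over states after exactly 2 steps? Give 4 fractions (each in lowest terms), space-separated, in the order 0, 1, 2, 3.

Propagating the distribution step by step (d_{t+1} = d_t * P):
d_0 = (0=1, 1=0, 2=0, 3=0)
  d_1[0] = 1*1/4 + 0*9/20 + 0*1/20 + 0*1/4 = 1/4
  d_1[1] = 1*1/5 + 0*1/10 + 0*11/20 + 0*3/20 = 1/5
  d_1[2] = 1*1/20 + 0*1/5 + 0*3/10 + 0*2/5 = 1/20
  d_1[3] = 1*1/2 + 0*1/4 + 0*1/10 + 0*1/5 = 1/2
d_1 = (0=1/4, 1=1/5, 2=1/20, 3=1/2)
  d_2[0] = 1/4*1/4 + 1/5*9/20 + 1/20*1/20 + 1/2*1/4 = 7/25
  d_2[1] = 1/4*1/5 + 1/5*1/10 + 1/20*11/20 + 1/2*3/20 = 69/400
  d_2[2] = 1/4*1/20 + 1/5*1/5 + 1/20*3/10 + 1/2*2/5 = 107/400
  d_2[3] = 1/4*1/2 + 1/5*1/4 + 1/20*1/10 + 1/2*1/5 = 7/25
d_2 = (0=7/25, 1=69/400, 2=107/400, 3=7/25)

Answer: 7/25 69/400 107/400 7/25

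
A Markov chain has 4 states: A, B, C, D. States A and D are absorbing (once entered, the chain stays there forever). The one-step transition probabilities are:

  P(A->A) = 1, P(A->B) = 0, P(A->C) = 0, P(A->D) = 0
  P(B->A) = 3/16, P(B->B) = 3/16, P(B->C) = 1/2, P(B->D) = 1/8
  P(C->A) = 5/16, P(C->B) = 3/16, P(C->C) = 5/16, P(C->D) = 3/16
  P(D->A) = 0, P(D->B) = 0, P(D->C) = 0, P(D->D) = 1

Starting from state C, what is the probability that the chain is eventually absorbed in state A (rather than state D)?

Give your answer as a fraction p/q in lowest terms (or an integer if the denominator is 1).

Answer: 74/119

Derivation:
Let a_i = P(absorbed in A | start in state i).
Boundary conditions: a_A = 1, a_D = 0.
For each transient state i, a_i = sum_j P(i->j) * a_j:
  a_B = 3/16*a_A + 3/16*a_B + 1/2*a_C + 1/8*a_D
  a_C = 5/16*a_A + 3/16*a_B + 5/16*a_C + 3/16*a_D

Substituting a_A = 1 and a_D = 0, rearrange to (I - Q) a = r where r[i] = P(i -> A):
  [13/16, -1/2] . (a_B, a_C) = 3/16
  [-3/16, 11/16] . (a_B, a_C) = 5/16

Solving yields:
  a_B = 73/119
  a_C = 74/119

Starting state is C, so the absorption probability is a_C = 74/119.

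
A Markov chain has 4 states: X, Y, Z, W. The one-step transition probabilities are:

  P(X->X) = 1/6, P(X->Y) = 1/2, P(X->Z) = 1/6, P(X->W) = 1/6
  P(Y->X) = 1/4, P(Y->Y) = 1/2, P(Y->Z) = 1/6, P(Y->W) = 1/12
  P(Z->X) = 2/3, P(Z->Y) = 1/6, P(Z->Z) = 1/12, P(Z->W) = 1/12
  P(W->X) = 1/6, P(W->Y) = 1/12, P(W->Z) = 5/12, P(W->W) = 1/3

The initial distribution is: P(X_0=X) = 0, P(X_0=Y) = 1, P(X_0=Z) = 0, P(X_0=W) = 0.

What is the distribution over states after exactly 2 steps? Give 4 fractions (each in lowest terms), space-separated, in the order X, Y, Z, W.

Answer: 7/24 59/144 25/144 1/8

Derivation:
Propagating the distribution step by step (d_{t+1} = d_t * P):
d_0 = (X=0, Y=1, Z=0, W=0)
  d_1[X] = 0*1/6 + 1*1/4 + 0*2/3 + 0*1/6 = 1/4
  d_1[Y] = 0*1/2 + 1*1/2 + 0*1/6 + 0*1/12 = 1/2
  d_1[Z] = 0*1/6 + 1*1/6 + 0*1/12 + 0*5/12 = 1/6
  d_1[W] = 0*1/6 + 1*1/12 + 0*1/12 + 0*1/3 = 1/12
d_1 = (X=1/4, Y=1/2, Z=1/6, W=1/12)
  d_2[X] = 1/4*1/6 + 1/2*1/4 + 1/6*2/3 + 1/12*1/6 = 7/24
  d_2[Y] = 1/4*1/2 + 1/2*1/2 + 1/6*1/6 + 1/12*1/12 = 59/144
  d_2[Z] = 1/4*1/6 + 1/2*1/6 + 1/6*1/12 + 1/12*5/12 = 25/144
  d_2[W] = 1/4*1/6 + 1/2*1/12 + 1/6*1/12 + 1/12*1/3 = 1/8
d_2 = (X=7/24, Y=59/144, Z=25/144, W=1/8)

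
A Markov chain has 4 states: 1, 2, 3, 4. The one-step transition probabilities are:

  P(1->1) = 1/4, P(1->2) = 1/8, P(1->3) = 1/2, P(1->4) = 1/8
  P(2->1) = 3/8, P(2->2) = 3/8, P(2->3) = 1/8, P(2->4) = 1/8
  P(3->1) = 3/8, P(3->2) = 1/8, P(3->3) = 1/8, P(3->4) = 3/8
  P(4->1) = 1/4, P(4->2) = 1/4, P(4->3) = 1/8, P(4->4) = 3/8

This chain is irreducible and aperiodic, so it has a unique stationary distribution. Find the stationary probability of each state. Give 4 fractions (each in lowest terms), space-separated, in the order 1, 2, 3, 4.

The stationary distribution satisfies pi = pi * P, i.e.:
  pi_1 = 1/4*pi_1 + 3/8*pi_2 + 3/8*pi_3 + 1/4*pi_4
  pi_2 = 1/8*pi_1 + 3/8*pi_2 + 1/8*pi_3 + 1/4*pi_4
  pi_3 = 1/2*pi_1 + 1/8*pi_2 + 1/8*pi_3 + 1/8*pi_4
  pi_4 = 1/8*pi_1 + 1/8*pi_2 + 3/8*pi_3 + 3/8*pi_4
with normalization: pi_1 + pi_2 + pi_3 + pi_4 = 1.

Using the first 3 balance equations plus normalization, the linear system A*pi = b is:
  [-3/4, 3/8, 3/8, 1/4] . pi = 0
  [1/8, -5/8, 1/8, 1/4] . pi = 0
  [1/2, 1/8, -7/8, 1/8] . pi = 0
  [1, 1, 1, 1] . pi = 1

Solving yields:
  pi_1 = 67/219
  pi_2 = 91/438
  pi_3 = 35/146
  pi_4 = 18/73

Verification (pi * P):
  67/219*1/4 + 91/438*3/8 + 35/146*3/8 + 18/73*1/4 = 67/219 = pi_1  (ok)
  67/219*1/8 + 91/438*3/8 + 35/146*1/8 + 18/73*1/4 = 91/438 = pi_2  (ok)
  67/219*1/2 + 91/438*1/8 + 35/146*1/8 + 18/73*1/8 = 35/146 = pi_3  (ok)
  67/219*1/8 + 91/438*1/8 + 35/146*3/8 + 18/73*3/8 = 18/73 = pi_4  (ok)

Answer: 67/219 91/438 35/146 18/73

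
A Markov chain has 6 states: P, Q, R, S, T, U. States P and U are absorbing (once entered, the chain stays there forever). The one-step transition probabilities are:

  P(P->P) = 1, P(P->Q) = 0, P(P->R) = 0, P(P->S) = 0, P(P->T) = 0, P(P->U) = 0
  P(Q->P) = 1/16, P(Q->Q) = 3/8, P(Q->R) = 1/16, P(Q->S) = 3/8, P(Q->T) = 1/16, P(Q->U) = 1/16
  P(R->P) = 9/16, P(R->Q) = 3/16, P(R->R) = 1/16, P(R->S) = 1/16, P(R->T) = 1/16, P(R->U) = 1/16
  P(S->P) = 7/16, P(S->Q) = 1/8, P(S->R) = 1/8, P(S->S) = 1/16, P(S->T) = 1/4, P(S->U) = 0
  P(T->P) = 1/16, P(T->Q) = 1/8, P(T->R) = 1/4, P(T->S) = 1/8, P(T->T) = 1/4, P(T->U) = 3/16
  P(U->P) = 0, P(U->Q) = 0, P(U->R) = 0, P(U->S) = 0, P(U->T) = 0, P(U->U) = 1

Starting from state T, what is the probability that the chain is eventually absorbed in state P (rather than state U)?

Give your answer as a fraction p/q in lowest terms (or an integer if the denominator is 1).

Answer: 4213/6632

Derivation:
Let a_i = P(absorbed in P | start in state i).
Boundary conditions: a_P = 1, a_U = 0.
For each transient state i, a_i = sum_j P(i->j) * a_j:
  a_Q = 1/16*a_P + 3/8*a_Q + 1/16*a_R + 3/8*a_S + 1/16*a_T + 1/16*a_U
  a_R = 9/16*a_P + 3/16*a_Q + 1/16*a_R + 1/16*a_S + 1/16*a_T + 1/16*a_U
  a_S = 7/16*a_P + 1/8*a_Q + 1/8*a_R + 1/16*a_S + 1/4*a_T + 0*a_U
  a_T = 1/16*a_P + 1/8*a_Q + 1/4*a_R + 1/8*a_S + 1/4*a_T + 3/16*a_U

Substituting a_P = 1 and a_U = 0, rearrange to (I - Q) a = r where r[i] = P(i -> P):
  [5/8, -1/16, -3/8, -1/16] . (a_Q, a_R, a_S, a_T) = 1/16
  [-3/16, 15/16, -1/16, -1/16] . (a_Q, a_R, a_S, a_T) = 9/16
  [-1/8, -1/8, 15/16, -1/4] . (a_Q, a_R, a_S, a_T) = 7/16
  [-1/8, -1/4, -1/8, 3/4] . (a_Q, a_R, a_S, a_T) = 1/16

Solving yields:
  a_Q = 2517/3316
  a_R = 5643/6632
  a_S = 2821/3316
  a_T = 4213/6632

Starting state is T, so the absorption probability is a_T = 4213/6632.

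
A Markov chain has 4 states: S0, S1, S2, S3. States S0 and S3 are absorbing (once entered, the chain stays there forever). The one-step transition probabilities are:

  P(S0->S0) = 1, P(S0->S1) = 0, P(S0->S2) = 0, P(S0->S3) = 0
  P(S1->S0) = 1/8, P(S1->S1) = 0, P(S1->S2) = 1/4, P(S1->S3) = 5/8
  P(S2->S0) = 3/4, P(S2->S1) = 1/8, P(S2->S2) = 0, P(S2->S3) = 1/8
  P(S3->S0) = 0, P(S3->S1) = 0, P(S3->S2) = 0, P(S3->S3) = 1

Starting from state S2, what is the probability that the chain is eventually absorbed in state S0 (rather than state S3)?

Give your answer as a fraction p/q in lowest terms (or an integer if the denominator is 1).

Let a_i = P(absorbed in S0 | start in state i).
Boundary conditions: a_S0 = 1, a_S3 = 0.
For each transient state i, a_i = sum_j P(i->j) * a_j:
  a_S1 = 1/8*a_S0 + 0*a_S1 + 1/4*a_S2 + 5/8*a_S3
  a_S2 = 3/4*a_S0 + 1/8*a_S1 + 0*a_S2 + 1/8*a_S3

Substituting a_S0 = 1 and a_S3 = 0, rearrange to (I - Q) a = r where r[i] = P(i -> S0):
  [1, -1/4] . (a_S1, a_S2) = 1/8
  [-1/8, 1] . (a_S1, a_S2) = 3/4

Solving yields:
  a_S1 = 10/31
  a_S2 = 49/62

Starting state is S2, so the absorption probability is a_S2 = 49/62.

Answer: 49/62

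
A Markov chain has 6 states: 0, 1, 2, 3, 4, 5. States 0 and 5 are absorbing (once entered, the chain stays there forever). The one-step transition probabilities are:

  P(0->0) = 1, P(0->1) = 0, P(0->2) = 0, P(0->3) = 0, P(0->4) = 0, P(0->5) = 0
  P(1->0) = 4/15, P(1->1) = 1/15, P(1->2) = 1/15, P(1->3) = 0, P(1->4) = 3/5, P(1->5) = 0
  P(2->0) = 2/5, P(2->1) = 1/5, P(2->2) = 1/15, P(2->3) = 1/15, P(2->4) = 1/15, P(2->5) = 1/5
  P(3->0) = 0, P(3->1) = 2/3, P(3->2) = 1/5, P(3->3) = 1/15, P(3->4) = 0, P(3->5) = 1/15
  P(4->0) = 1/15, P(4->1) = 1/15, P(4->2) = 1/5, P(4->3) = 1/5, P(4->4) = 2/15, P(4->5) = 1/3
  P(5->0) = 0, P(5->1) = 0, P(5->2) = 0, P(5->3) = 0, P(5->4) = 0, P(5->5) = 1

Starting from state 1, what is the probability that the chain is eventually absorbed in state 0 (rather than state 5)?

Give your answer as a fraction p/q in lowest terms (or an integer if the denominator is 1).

Let a_i = P(absorbed in 0 | start in state i).
Boundary conditions: a_0 = 1, a_5 = 0.
For each transient state i, a_i = sum_j P(i->j) * a_j:
  a_1 = 4/15*a_0 + 1/15*a_1 + 1/15*a_2 + 0*a_3 + 3/5*a_4 + 0*a_5
  a_2 = 2/5*a_0 + 1/5*a_1 + 1/15*a_2 + 1/15*a_3 + 1/15*a_4 + 1/5*a_5
  a_3 = 0*a_0 + 2/3*a_1 + 1/5*a_2 + 1/15*a_3 + 0*a_4 + 1/15*a_5
  a_4 = 1/15*a_0 + 1/15*a_1 + 1/5*a_2 + 1/5*a_3 + 2/15*a_4 + 1/3*a_5

Substituting a_0 = 1 and a_5 = 0, rearrange to (I - Q) a = r where r[i] = P(i -> 0):
  [14/15, -1/15, 0, -3/5] . (a_1, a_2, a_3, a_4) = 4/15
  [-1/5, 14/15, -1/15, -1/15] . (a_1, a_2, a_3, a_4) = 2/5
  [-2/3, -1/5, 14/15, 0] . (a_1, a_2, a_3, a_4) = 0
  [-1/15, -1/5, -1/5, 13/15] . (a_1, a_2, a_3, a_4) = 1/15

Solving yields:
  a_1 = 15429/26528
  a_2 = 2057/3316
  a_3 = 14547/26528
  a_4 = 5191/13264

Starting state is 1, so the absorption probability is a_1 = 15429/26528.

Answer: 15429/26528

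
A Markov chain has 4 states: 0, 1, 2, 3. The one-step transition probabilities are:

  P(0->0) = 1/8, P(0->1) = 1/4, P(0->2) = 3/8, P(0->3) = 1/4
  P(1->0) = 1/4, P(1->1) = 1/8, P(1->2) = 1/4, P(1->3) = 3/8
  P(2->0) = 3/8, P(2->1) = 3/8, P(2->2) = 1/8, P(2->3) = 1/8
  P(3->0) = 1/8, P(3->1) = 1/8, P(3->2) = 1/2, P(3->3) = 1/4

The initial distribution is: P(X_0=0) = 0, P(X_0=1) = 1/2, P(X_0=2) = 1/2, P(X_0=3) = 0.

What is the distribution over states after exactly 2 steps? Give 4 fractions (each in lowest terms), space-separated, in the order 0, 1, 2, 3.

Propagating the distribution step by step (d_{t+1} = d_t * P):
d_0 = (0=0, 1=1/2, 2=1/2, 3=0)
  d_1[0] = 0*1/8 + 1/2*1/4 + 1/2*3/8 + 0*1/8 = 5/16
  d_1[1] = 0*1/4 + 1/2*1/8 + 1/2*3/8 + 0*1/8 = 1/4
  d_1[2] = 0*3/8 + 1/2*1/4 + 1/2*1/8 + 0*1/2 = 3/16
  d_1[3] = 0*1/4 + 1/2*3/8 + 1/2*1/8 + 0*1/4 = 1/4
d_1 = (0=5/16, 1=1/4, 2=3/16, 3=1/4)
  d_2[0] = 5/16*1/8 + 1/4*1/4 + 3/16*3/8 + 1/4*1/8 = 13/64
  d_2[1] = 5/16*1/4 + 1/4*1/8 + 3/16*3/8 + 1/4*1/8 = 27/128
  d_2[2] = 5/16*3/8 + 1/4*1/4 + 3/16*1/8 + 1/4*1/2 = 21/64
  d_2[3] = 5/16*1/4 + 1/4*3/8 + 3/16*1/8 + 1/4*1/4 = 33/128
d_2 = (0=13/64, 1=27/128, 2=21/64, 3=33/128)

Answer: 13/64 27/128 21/64 33/128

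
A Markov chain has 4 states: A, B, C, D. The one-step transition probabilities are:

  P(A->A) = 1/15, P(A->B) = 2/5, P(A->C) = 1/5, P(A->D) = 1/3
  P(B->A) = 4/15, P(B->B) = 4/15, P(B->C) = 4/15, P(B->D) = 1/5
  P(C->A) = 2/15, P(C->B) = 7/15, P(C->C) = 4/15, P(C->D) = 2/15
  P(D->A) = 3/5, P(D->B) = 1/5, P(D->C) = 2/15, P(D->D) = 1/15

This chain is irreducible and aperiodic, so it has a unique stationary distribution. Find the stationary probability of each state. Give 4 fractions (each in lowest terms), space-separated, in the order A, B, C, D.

The stationary distribution satisfies pi = pi * P, i.e.:
  pi_A = 1/15*pi_A + 4/15*pi_B + 2/15*pi_C + 3/5*pi_D
  pi_B = 2/5*pi_A + 4/15*pi_B + 7/15*pi_C + 1/5*pi_D
  pi_C = 1/5*pi_A + 4/15*pi_B + 4/15*pi_C + 2/15*pi_D
  pi_D = 1/3*pi_A + 1/5*pi_B + 2/15*pi_C + 1/15*pi_D
with normalization: pi_A + pi_B + pi_C + pi_D = 1.

Using the first 3 balance equations plus normalization, the linear system A*pi = b is:
  [-14/15, 4/15, 2/15, 3/5] . pi = 0
  [2/5, -11/15, 7/15, 1/5] . pi = 0
  [1/5, 4/15, -11/15, 2/15] . pi = 0
  [1, 1, 1, 1] . pi = 1

Solving yields:
  pi_A = 1093/4357
  pi_B = 1447/4357
  pi_C = 977/4357
  pi_D = 840/4357

Verification (pi * P):
  1093/4357*1/15 + 1447/4357*4/15 + 977/4357*2/15 + 840/4357*3/5 = 1093/4357 = pi_A  (ok)
  1093/4357*2/5 + 1447/4357*4/15 + 977/4357*7/15 + 840/4357*1/5 = 1447/4357 = pi_B  (ok)
  1093/4357*1/5 + 1447/4357*4/15 + 977/4357*4/15 + 840/4357*2/15 = 977/4357 = pi_C  (ok)
  1093/4357*1/3 + 1447/4357*1/5 + 977/4357*2/15 + 840/4357*1/15 = 840/4357 = pi_D  (ok)

Answer: 1093/4357 1447/4357 977/4357 840/4357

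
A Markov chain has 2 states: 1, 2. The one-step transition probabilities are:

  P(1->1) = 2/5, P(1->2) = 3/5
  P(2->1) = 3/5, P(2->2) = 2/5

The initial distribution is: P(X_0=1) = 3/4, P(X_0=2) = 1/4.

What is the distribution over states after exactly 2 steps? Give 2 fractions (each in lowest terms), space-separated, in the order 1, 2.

Answer: 51/100 49/100

Derivation:
Propagating the distribution step by step (d_{t+1} = d_t * P):
d_0 = (1=3/4, 2=1/4)
  d_1[1] = 3/4*2/5 + 1/4*3/5 = 9/20
  d_1[2] = 3/4*3/5 + 1/4*2/5 = 11/20
d_1 = (1=9/20, 2=11/20)
  d_2[1] = 9/20*2/5 + 11/20*3/5 = 51/100
  d_2[2] = 9/20*3/5 + 11/20*2/5 = 49/100
d_2 = (1=51/100, 2=49/100)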